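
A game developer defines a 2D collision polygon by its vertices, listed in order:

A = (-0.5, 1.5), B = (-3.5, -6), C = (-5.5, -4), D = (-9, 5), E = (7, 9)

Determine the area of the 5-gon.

Cross-terms: 8.25, -19, -63.5, -116, 15  ⇒  Σ = -175.25
Area = |Σ|/2 = 87.625.

87.625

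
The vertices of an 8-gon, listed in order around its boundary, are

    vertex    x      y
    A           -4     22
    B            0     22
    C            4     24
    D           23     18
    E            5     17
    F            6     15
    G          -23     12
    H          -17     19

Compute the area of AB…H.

248

Apply the surveyor's formula: 2A = Σ (x_i·y_{i+1} − x_{i+1}·y_i), indices taken mod 8.
Σ = (-88) + (-88) + (-480) + (301) + (-27) + (417) + (-233) + (-298) = -496
Area = |Σ|/2 = 248.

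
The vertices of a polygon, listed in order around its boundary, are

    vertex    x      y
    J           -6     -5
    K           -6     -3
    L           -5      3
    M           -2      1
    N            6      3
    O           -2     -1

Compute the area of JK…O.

26

Apply the surveyor's formula: 2A = Σ (x_i·y_{i+1} − x_{i+1}·y_i), indices taken mod 6.
Σ = (-12) + (-33) + (1) + (-12) + (0) + (4) = -52
Area = |Σ|/2 = 26.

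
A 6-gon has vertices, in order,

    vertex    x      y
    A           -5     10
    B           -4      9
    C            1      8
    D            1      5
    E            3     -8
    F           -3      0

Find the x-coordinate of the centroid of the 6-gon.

-155/189

Apply the shoelace formula. First the cross-terms c_i = x_i·y_{i+1} − x_{i+1}·y_i:
  -5, -41, -3, -23, -24, -30  ⇒  2A = -126, A = -63.
Then Σ (x_i + x_{i+1})·c_i = 310, so x̄ = 310 / (6·(-63)) = -155/189.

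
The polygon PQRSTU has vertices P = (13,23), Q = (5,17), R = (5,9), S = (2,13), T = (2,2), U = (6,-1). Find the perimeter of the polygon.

|PQ| = √((-8)² + (-6)²) = √100 = 10
|QR| = √((0)² + (-8)²) = √64 = 8
|RS| = √((-3)² + (4)²) = √25 = 5
|ST| = √((0)² + (-11)²) = √121 = 11
|TU| = √((4)² + (-3)²) = √25 = 5
|UP| = √((7)² + (24)²) = √625 = 25
Perimeter = 10 + 8 + 5 + 11 + 5 + 25 = 64.

64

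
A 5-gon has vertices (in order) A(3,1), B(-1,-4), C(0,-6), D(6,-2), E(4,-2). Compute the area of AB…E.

Apply the shoelace formula: 2A = Σ (x_i·y_{i+1} − x_{i+1}·y_i), indices taken mod 5.
Cross-terms: -11, 6, 36, -4, 10  ⇒  Σ = 37
Area = |Σ|/2 = 18.5.

18.5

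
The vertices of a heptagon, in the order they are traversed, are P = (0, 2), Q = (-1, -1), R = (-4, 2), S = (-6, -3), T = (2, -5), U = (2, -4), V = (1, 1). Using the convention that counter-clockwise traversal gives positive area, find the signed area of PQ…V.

Σ = (2) + (-6) + (24) + (36) + (2) + (6) + (2) = 66
Signed area = Σ/2 = 33 (positive ⇒ counter-clockwise traversal).

33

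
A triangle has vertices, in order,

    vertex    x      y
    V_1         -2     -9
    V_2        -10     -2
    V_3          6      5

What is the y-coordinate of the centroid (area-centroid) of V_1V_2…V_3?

Apply the shoelace (surveyor's) formula. First the cross-terms c_i = x_i·y_{i+1} − x_{i+1}·y_i:
  -86, -38, -44  ⇒  2A = -168, A = -84.
Then Σ (y_i + y_{i+1})·c_i = 1008, so ȳ = 1008 / (6·(-84)) = -2.

-2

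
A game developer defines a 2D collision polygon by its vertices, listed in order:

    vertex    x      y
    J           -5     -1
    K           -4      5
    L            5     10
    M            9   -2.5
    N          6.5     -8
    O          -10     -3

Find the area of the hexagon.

Σ = (-29) + (-65) + (-102.5) + (-55.75) + (-99.5) + (-5) = -356.75
Area = |Σ|/2 = 178.375.

178.375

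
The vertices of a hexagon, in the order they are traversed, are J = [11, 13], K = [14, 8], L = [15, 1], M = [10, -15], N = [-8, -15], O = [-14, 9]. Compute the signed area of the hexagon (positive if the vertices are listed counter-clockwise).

Apply the shoelace (surveyor's) formula: 2A = Σ (x_i·y_{i+1} − x_{i+1}·y_i), indices taken mod 6.
Σ = (-94) + (-106) + (-235) + (-270) + (-282) + (-281) = -1268
Signed area = Σ/2 = -634 (negative ⇒ clockwise traversal).

-634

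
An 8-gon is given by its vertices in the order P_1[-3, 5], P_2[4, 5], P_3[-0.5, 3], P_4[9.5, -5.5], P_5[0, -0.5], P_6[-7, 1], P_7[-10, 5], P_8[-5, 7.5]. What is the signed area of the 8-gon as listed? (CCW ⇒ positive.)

-66

Apply Gauss's area formula: 2A = Σ (x_i·y_{i+1} − x_{i+1}·y_i), indices taken mod 8.
P_1→P_2: (-3)(5) − (4)(5) = -35
P_2→P_3: (4)(3) − (-0.5)(5) = 14.5
P_3→P_4: (-0.5)(-5.5) − (9.5)(3) = -25.75
P_4→P_5: (9.5)(-0.5) − (0)(-5.5) = -4.75
P_5→P_6: (0)(1) − (-7)(-0.5) = -3.5
P_6→P_7: (-7)(5) − (-10)(1) = -25
P_7→P_8: (-10)(7.5) − (-5)(5) = -50
P_8→P_1: (-5)(5) − (-3)(7.5) = -2.5
Σ = -132
Signed area = Σ/2 = -66 (negative ⇒ clockwise traversal).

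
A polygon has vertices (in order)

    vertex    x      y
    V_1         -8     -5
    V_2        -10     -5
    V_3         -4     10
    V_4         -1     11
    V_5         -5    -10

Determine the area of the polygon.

77

Apply the surveyor's formula: 2A = Σ (x_i·y_{i+1} − x_{i+1}·y_i), indices taken mod 5.
Cross-terms: -10, -120, -34, 65, -55  ⇒  Σ = -154
Area = |Σ|/2 = 77.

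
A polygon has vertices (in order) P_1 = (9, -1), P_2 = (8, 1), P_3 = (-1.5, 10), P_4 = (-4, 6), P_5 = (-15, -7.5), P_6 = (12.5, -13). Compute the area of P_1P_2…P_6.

321.375

Apply Gauss's area formula: 2A = Σ (x_i·y_{i+1} − x_{i+1}·y_i), indices taken mod 6.
Σ = (17) + (81.5) + (31) + (120) + (288.75) + (104.5) = 642.75
Area = |Σ|/2 = 321.375.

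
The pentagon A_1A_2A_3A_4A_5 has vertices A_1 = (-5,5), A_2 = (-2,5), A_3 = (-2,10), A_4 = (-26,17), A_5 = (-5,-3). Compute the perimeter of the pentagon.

70

|A_1A_2| = √((3)² + (0)²) = √9 = 3
|A_2A_3| = √((0)² + (5)²) = √25 = 5
|A_3A_4| = √((-24)² + (7)²) = √625 = 25
|A_4A_5| = √((21)² + (-20)²) = √841 = 29
|A_5A_1| = √((0)² + (8)²) = √64 = 8
Perimeter = 3 + 5 + 25 + 29 + 8 = 70.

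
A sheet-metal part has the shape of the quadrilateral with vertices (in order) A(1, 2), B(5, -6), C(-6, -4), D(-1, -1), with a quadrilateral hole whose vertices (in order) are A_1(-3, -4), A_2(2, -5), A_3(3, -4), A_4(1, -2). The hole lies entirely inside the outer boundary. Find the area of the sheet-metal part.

Outer boundary:
Apply the shoelace formula: 2A = Σ (x_i·y_{i+1} − x_{i+1}·y_i), indices taken mod 4.
Cross-terms: -16, -56, 2, -1  ⇒  Σ = -71
Area = |Σ|/2 = 35.5.
Hole:
A_1→A_2: (-3)(-5) − (2)(-4) = 23
A_2→A_3: (2)(-4) − (3)(-5) = 7
A_3→A_4: (3)(-2) − (1)(-4) = -2
A_4→A_1: (1)(-4) − (-3)(-2) = -10
Σ = 18
Area = |Σ|/2 = 9.
Net area = 35.5 − 9 = 26.5.

26.5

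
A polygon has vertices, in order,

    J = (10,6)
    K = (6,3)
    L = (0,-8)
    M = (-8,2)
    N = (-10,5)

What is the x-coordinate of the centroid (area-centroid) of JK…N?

Apply the shoelace formula. First the cross-terms c_i = x_i·y_{i+1} − x_{i+1}·y_i:
  -6, -48, -64, -20, -110  ⇒  2A = -248, A = -124.
Then Σ (x_i + x_{i+1})·c_i = 488, so x̄ = 488 / (6·(-124)) = -61/93.

-61/93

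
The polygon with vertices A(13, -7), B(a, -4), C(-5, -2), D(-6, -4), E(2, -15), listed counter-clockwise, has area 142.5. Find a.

14

The doubled signed area Σ (x_i y_{i+1} − x_{i+1} y_i) is linear in a.
With a=0 it equals 215; the coefficient of a is 5 (from the two edges through B).
So 5·a + 215 = 2·142.5 = 285 ⇒ a = 14.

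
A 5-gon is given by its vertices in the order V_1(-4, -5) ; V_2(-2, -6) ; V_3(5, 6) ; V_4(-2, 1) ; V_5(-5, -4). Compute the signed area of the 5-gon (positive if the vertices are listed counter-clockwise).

Σ = (14) + (18) + (17) + (13) + (9) = 71
Signed area = Σ/2 = 35.5 (positive ⇒ counter-clockwise traversal).

35.5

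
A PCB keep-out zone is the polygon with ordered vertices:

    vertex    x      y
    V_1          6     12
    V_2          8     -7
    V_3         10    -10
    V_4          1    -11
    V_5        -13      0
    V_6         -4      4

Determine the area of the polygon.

Apply Gauss's area formula: 2A = Σ (x_i·y_{i+1} − x_{i+1}·y_i), indices taken mod 6.
V_1→V_2: (6)(-7) − (8)(12) = -138
V_2→V_3: (8)(-10) − (10)(-7) = -10
V_3→V_4: (10)(-11) − (1)(-10) = -100
V_4→V_5: (1)(0) − (-13)(-11) = -143
V_5→V_6: (-13)(4) − (-4)(0) = -52
V_6→V_1: (-4)(12) − (6)(4) = -72
Σ = -515
Area = |Σ|/2 = 257.5.

257.5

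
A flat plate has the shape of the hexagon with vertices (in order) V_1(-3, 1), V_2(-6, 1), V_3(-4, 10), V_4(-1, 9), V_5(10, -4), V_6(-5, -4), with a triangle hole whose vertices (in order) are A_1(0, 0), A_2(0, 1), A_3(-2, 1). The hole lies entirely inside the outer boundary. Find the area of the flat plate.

Outer boundary:
Σ = (3) + (-56) + (-26) + (-86) + (-60) + (-17) = -242
Area = |Σ|/2 = 121.
Hole:
Apply the surveyor's formula: 2A = Σ (x_i·y_{i+1} − x_{i+1}·y_i), indices taken mod 3.
Σ = (0) + (2) + (0) = 2
Area = |Σ|/2 = 1.
Net area = 121 − 1 = 120.

120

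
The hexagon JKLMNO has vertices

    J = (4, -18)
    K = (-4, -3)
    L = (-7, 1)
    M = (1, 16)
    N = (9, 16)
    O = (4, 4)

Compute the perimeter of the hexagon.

82

|JK| = √((-8)² + (15)²) = √289 = 17
|KL| = √((-3)² + (4)²) = √25 = 5
|LM| = √((8)² + (15)²) = √289 = 17
|MN| = √((8)² + (0)²) = √64 = 8
|NO| = √((-5)² + (-12)²) = √169 = 13
|OJ| = √((0)² + (-22)²) = √484 = 22
Perimeter = 17 + 5 + 17 + 8 + 13 + 22 = 82.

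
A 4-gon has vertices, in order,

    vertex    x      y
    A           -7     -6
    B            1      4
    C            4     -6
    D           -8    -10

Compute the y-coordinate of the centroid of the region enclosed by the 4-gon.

Apply the surveyor's formula. First the cross-terms c_i = x_i·y_{i+1} − x_{i+1}·y_i:
  -22, -22, -88, -22  ⇒  2A = -154, A = -77.
Then Σ (y_i + y_{i+1})·c_i = 1848, so ȳ = 1848 / (6·(-77)) = -4.

-4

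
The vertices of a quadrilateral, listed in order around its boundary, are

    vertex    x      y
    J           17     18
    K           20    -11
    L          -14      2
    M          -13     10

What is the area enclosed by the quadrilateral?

589.5

Apply Gauss's area formula: 2A = Σ (x_i·y_{i+1} − x_{i+1}·y_i), indices taken mod 4.
J→K: (17)(-11) − (20)(18) = -547
K→L: (20)(2) − (-14)(-11) = -114
L→M: (-14)(10) − (-13)(2) = -114
M→J: (-13)(18) − (17)(10) = -404
Σ = -1179
Area = |Σ|/2 = 589.5.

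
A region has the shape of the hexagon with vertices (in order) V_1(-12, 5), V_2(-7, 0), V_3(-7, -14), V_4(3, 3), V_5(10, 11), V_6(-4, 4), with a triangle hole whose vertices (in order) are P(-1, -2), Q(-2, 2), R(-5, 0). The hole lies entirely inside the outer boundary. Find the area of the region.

Outer boundary:
Σ = (35) + (98) + (21) + (3) + (84) + (28) = 269
Area = |Σ|/2 = 134.5.
Hole:
Apply the shoelace (surveyor's) formula: 2A = Σ (x_i·y_{i+1} − x_{i+1}·y_i), indices taken mod 3.
Σ = (-6) + (10) + (10) = 14
Area = |Σ|/2 = 7.
Net area = 134.5 − 7 = 127.5.

127.5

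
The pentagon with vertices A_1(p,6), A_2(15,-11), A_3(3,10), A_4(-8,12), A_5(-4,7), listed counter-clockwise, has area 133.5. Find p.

-5

The doubled signed area Σ (x_i y_{i+1} − x_{i+1} y_i) is linear in p.
With p=0 it equals 177; the coefficient of p is -18 (from the two edges through A_1).
So -18·p + 177 = 2·133.5 = 267 ⇒ p = -5.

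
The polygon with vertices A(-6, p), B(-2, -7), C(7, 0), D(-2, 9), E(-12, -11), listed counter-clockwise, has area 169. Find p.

-12

Write out the shoelace sum; only the two edges meeting at A involve p:
2·Area = [((-12)·p − (-6)·(-11)) + ((-6)·(-7) − (-2)·p)] + 242
       = -10·p + 218 = 338
⇒ p = -12.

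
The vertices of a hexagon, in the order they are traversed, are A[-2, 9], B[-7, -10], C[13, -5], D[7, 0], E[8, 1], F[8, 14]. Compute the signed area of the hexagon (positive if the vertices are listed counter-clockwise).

Apply Gauss's area formula: 2A = Σ (x_i·y_{i+1} − x_{i+1}·y_i), indices taken mod 6.
Σ = (83) + (165) + (35) + (7) + (104) + (100) = 494
Signed area = Σ/2 = 247 (positive ⇒ counter-clockwise traversal).

247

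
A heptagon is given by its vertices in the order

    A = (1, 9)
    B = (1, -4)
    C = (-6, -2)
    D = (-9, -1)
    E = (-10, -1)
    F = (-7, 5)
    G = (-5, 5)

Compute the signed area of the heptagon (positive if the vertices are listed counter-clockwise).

Apply the surveyor's formula: 2A = Σ (x_i·y_{i+1} − x_{i+1}·y_i), indices taken mod 7.
Σ = (-13) + (-26) + (-12) + (-1) + (-57) + (-10) + (-50) = -169
Signed area = Σ/2 = -84.5 (negative ⇒ clockwise traversal).

-84.5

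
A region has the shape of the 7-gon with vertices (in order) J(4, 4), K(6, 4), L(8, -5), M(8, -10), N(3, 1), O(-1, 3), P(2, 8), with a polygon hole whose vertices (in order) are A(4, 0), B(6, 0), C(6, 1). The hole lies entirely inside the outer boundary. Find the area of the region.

Outer boundary:
Apply the surveyor's formula: 2A = Σ (x_i·y_{i+1} − x_{i+1}·y_i), indices taken mod 7.
Cross-terms: -8, -62, -40, 38, 10, -14, -24  ⇒  Σ = -100
Area = |Σ|/2 = 50.
Hole:
Apply the shoelace (surveyor's) formula: 2A = Σ (x_i·y_{i+1} − x_{i+1}·y_i), indices taken mod 3.
Σ = (0) + (6) + (-4) = 2
Area = |Σ|/2 = 1.
Net area = 50 − 1 = 49.

49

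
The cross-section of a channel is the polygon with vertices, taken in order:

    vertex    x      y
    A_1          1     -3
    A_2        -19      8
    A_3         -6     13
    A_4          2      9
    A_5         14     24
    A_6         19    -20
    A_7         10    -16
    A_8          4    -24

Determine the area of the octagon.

Apply the shoelace (surveyor's) formula: 2A = Σ (x_i·y_{i+1} − x_{i+1}·y_i), indices taken mod 8.
Σ = (-49) + (-199) + (-80) + (-78) + (-736) + (-104) + (-176) + (12) = -1410
Area = |Σ|/2 = 705.

705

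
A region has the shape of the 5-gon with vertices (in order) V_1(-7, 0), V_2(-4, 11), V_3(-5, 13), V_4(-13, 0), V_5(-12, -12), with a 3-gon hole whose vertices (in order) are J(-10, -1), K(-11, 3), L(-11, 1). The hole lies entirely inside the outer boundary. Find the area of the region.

Outer boundary:
Apply Gauss's area formula: 2A = Σ (x_i·y_{i+1} − x_{i+1}·y_i), indices taken mod 5.
V_1→V_2: (-7)(11) − (-4)(0) = -77
V_2→V_3: (-4)(13) − (-5)(11) = 3
V_3→V_4: (-5)(0) − (-13)(13) = 169
V_4→V_5: (-13)(-12) − (-12)(0) = 156
V_5→V_1: (-12)(0) − (-7)(-12) = -84
Σ = 167
Area = |Σ|/2 = 83.5.
Hole:
Apply the surveyor's formula: 2A = Σ (x_i·y_{i+1} − x_{i+1}·y_i), indices taken mod 3.
J→K: (-10)(3) − (-11)(-1) = -41
K→L: (-11)(1) − (-11)(3) = 22
L→J: (-11)(-1) − (-10)(1) = 21
Σ = 2
Area = |Σ|/2 = 1.
Net area = 83.5 − 1 = 82.5.

82.5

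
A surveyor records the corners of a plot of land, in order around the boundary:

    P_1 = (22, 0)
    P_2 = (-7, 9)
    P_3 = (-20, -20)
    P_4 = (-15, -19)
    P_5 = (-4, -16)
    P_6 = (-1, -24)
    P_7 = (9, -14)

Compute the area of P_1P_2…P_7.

Apply the surveyor's formula: 2A = Σ (x_i·y_{i+1} − x_{i+1}·y_i), indices taken mod 7.
P_1→P_2: (22)(9) − (-7)(0) = 198
P_2→P_3: (-7)(-20) − (-20)(9) = 320
P_3→P_4: (-20)(-19) − (-15)(-20) = 80
P_4→P_5: (-15)(-16) − (-4)(-19) = 164
P_5→P_6: (-4)(-24) − (-1)(-16) = 80
P_6→P_7: (-1)(-14) − (9)(-24) = 230
P_7→P_1: (9)(0) − (22)(-14) = 308
Σ = 1380
Area = |Σ|/2 = 690.

690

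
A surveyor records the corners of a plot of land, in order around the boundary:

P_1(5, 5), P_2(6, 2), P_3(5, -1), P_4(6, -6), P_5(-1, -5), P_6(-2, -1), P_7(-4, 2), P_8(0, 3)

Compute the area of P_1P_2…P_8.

70

Apply the surveyor's formula: 2A = Σ (x_i·y_{i+1} − x_{i+1}·y_i), indices taken mod 8.
Cross-terms: -20, -16, -24, -36, -9, -8, -12, -15  ⇒  Σ = -140
Area = |Σ|/2 = 70.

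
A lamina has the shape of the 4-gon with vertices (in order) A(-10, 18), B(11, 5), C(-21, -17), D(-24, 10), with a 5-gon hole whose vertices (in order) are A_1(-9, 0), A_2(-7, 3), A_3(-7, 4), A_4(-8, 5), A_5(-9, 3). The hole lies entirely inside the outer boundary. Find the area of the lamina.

Outer boundary:
Apply the surveyor's formula: 2A = Σ (x_i·y_{i+1} − x_{i+1}·y_i), indices taken mod 4.
Σ = (-248) + (-82) + (-618) + (-332) = -1280
Area = |Σ|/2 = 640.
Hole:
Σ = (-27) + (-7) + (-3) + (21) + (27) = 11
Area = |Σ|/2 = 5.5.
Net area = 640 − 5.5 = 634.5.

634.5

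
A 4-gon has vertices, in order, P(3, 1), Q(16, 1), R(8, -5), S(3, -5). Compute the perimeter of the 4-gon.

|PQ| = √((13)² + (0)²) = √169 = 13
|QR| = √((-8)² + (-6)²) = √100 = 10
|RS| = √((-5)² + (0)²) = √25 = 5
|SP| = √((0)² + (6)²) = √36 = 6
Perimeter = 13 + 10 + 5 + 6 = 34.

34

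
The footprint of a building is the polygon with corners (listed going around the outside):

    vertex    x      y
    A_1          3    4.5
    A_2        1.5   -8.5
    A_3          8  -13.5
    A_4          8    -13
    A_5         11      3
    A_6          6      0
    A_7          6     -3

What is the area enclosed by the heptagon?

93.25

Apply the surveyor's formula: 2A = Σ (x_i·y_{i+1} − x_{i+1}·y_i), indices taken mod 7.
A_1→A_2: (3)(-8.5) − (1.5)(4.5) = -32.25
A_2→A_3: (1.5)(-13.5) − (8)(-8.5) = 47.75
A_3→A_4: (8)(-13) − (8)(-13.5) = 4
A_4→A_5: (8)(3) − (11)(-13) = 167
A_5→A_6: (11)(0) − (6)(3) = -18
A_6→A_7: (6)(-3) − (6)(0) = -18
A_7→A_1: (6)(4.5) − (3)(-3) = 36
Σ = 186.5
Area = |Σ|/2 = 93.25.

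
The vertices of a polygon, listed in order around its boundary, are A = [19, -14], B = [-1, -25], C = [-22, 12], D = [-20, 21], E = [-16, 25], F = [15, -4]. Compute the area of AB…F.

941

Apply the surveyor's formula: 2A = Σ (x_i·y_{i+1} − x_{i+1}·y_i), indices taken mod 6.
A→B: (19)(-25) − (-1)(-14) = -489
B→C: (-1)(12) − (-22)(-25) = -562
C→D: (-22)(21) − (-20)(12) = -222
D→E: (-20)(25) − (-16)(21) = -164
E→F: (-16)(-4) − (15)(25) = -311
F→A: (15)(-14) − (19)(-4) = -134
Σ = -1882
Area = |Σ|/2 = 941.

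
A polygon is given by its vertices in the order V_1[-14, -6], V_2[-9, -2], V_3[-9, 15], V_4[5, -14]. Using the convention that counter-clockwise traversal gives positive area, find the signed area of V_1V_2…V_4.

Σ = (-26) + (-153) + (51) + (-226) = -354
Signed area = Σ/2 = -177 (negative ⇒ clockwise traversal).

-177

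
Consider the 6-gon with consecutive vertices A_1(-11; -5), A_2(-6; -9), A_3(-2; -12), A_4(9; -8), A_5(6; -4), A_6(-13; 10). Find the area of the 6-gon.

Apply the shoelace formula: 2A = Σ (x_i·y_{i+1} − x_{i+1}·y_i), indices taken mod 6.
A_1→A_2: (-11)(-9) − (-6)(-5) = 69
A_2→A_3: (-6)(-12) − (-2)(-9) = 54
A_3→A_4: (-2)(-8) − (9)(-12) = 124
A_4→A_5: (9)(-4) − (6)(-8) = 12
A_5→A_6: (6)(10) − (-13)(-4) = 8
A_6→A_1: (-13)(-5) − (-11)(10) = 175
Σ = 442
Area = |Σ|/2 = 221.

221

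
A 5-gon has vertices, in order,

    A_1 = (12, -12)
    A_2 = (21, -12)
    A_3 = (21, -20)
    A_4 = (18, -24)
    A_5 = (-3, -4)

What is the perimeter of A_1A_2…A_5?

68

|A_1A_2| = √((9)² + (0)²) = √81 = 9
|A_2A_3| = √((0)² + (-8)²) = √64 = 8
|A_3A_4| = √((-3)² + (-4)²) = √25 = 5
|A_4A_5| = √((-21)² + (20)²) = √841 = 29
|A_5A_1| = √((15)² + (-8)²) = √289 = 17
Perimeter = 9 + 8 + 5 + 29 + 17 = 68.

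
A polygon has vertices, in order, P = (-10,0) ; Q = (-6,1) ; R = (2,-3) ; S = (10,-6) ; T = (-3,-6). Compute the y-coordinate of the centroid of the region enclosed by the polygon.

-182/57

Apply the shoelace (surveyor's) formula. First the cross-terms c_i = x_i·y_{i+1} − x_{i+1}·y_i:
  -10, 16, 18, -78, -60  ⇒  2A = -114, A = -57.
Then Σ (y_i + y_{i+1})·c_i = 1092, so ȳ = 1092 / (6·(-57)) = -182/57.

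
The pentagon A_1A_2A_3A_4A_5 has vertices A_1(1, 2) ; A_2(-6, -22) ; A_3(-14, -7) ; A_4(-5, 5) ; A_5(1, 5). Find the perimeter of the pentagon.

|A_1A_2| = √((-7)² + (-24)²) = √625 = 25
|A_2A_3| = √((-8)² + (15)²) = √289 = 17
|A_3A_4| = √((9)² + (12)²) = √225 = 15
|A_4A_5| = √((6)² + (0)²) = √36 = 6
|A_5A_1| = √((0)² + (-3)²) = √9 = 3
Perimeter = 25 + 17 + 15 + 6 + 3 = 66.

66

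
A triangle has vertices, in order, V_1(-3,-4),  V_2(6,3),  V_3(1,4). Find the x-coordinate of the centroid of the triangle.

4/3

Apply Gauss's area formula. First the cross-terms c_i = x_i·y_{i+1} − x_{i+1}·y_i:
  15, 21, 8  ⇒  2A = 44, A = 22.
Then Σ (x_i + x_{i+1})·c_i = 176, so x̄ = 176 / (6·22) = 4/3.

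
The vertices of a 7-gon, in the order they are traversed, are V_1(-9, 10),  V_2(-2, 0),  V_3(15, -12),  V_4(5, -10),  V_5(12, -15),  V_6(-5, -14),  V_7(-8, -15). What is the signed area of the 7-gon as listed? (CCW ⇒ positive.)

-248

Apply the surveyor's formula: 2A = Σ (x_i·y_{i+1} − x_{i+1}·y_i), indices taken mod 7.
V_1→V_2: (-9)(0) − (-2)(10) = 20
V_2→V_3: (-2)(-12) − (15)(0) = 24
V_3→V_4: (15)(-10) − (5)(-12) = -90
V_4→V_5: (5)(-15) − (12)(-10) = 45
V_5→V_6: (12)(-14) − (-5)(-15) = -243
V_6→V_7: (-5)(-15) − (-8)(-14) = -37
V_7→V_1: (-8)(10) − (-9)(-15) = -215
Σ = -496
Signed area = Σ/2 = -248 (negative ⇒ clockwise traversal).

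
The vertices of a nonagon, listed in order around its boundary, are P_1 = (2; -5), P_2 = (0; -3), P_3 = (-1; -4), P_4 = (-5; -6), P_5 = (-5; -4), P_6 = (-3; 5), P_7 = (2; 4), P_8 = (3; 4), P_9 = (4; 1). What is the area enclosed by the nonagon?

65.5

Apply the shoelace (surveyor's) formula: 2A = Σ (x_i·y_{i+1} − x_{i+1}·y_i), indices taken mod 9.
P_1→P_2: (2)(-3) − (0)(-5) = -6
P_2→P_3: (0)(-4) − (-1)(-3) = -3
P_3→P_4: (-1)(-6) − (-5)(-4) = -14
P_4→P_5: (-5)(-4) − (-5)(-6) = -10
P_5→P_6: (-5)(5) − (-3)(-4) = -37
P_6→P_7: (-3)(4) − (2)(5) = -22
P_7→P_8: (2)(4) − (3)(4) = -4
P_8→P_9: (3)(1) − (4)(4) = -13
P_9→P_1: (4)(-5) − (2)(1) = -22
Σ = -131
Area = |Σ|/2 = 65.5.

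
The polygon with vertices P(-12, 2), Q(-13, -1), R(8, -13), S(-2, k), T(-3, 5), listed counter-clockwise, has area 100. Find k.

-3

Write out the shoelace sum; only the two edges meeting at S involve k:
2·Area = [(8·k − (-2)·(-13)) + ((-2)·5 − (-3)·k)] + 269
       = 11·k + 233 = 200
⇒ k = -3.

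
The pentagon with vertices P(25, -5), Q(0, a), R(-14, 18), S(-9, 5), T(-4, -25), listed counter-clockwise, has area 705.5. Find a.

11

The doubled signed area Σ (x_i y_{i+1} − x_{i+1} y_i) is linear in a.
With a=0 it equals 982; the coefficient of a is 39 (from the two edges through Q).
So 39·a + 982 = 2·705.5 = 1411 ⇒ a = 11.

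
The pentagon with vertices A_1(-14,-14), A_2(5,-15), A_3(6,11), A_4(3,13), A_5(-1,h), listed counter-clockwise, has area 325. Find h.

9

Write out the shoelace sum; only the two edges meeting at A_5 involve h:
2·Area = [(3·h − (-1)·13) + ((-1)·(-14) − (-14)·h)] + 470
       = 17·h + 497 = 650
⇒ h = 9.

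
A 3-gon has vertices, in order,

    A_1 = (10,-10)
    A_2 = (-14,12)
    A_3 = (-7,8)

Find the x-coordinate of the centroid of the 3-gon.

Apply the shoelace formula. First the cross-terms c_i = x_i·y_{i+1} − x_{i+1}·y_i:
  -20, -28, -10  ⇒  2A = -58, A = -29.
Then Σ (x_i + x_{i+1})·c_i = 638, so x̄ = 638 / (6·(-29)) = -11/3.

-11/3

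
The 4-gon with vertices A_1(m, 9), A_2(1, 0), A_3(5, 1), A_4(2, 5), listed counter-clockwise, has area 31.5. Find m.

The doubled signed area Σ (x_i y_{i+1} − x_{i+1} y_i) is linear in m.
With m=0 it equals 33; the coefficient of m is -5 (from the two edges through A_1).
So -5·m + 33 = 2·31.5 = 63 ⇒ m = -6.

-6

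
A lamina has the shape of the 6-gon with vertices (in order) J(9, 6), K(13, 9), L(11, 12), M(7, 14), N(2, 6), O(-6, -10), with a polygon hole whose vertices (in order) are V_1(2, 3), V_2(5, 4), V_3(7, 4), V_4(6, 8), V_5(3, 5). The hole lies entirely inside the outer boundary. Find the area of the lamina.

Outer boundary:
Cross-terms: 3, 57, 70, 14, 16, 54  ⇒  Σ = 214
Area = |Σ|/2 = 107.
Hole:
Apply Gauss's area formula: 2A = Σ (x_i·y_{i+1} − x_{i+1}·y_i), indices taken mod 5.
Σ = (-7) + (-8) + (32) + (6) + (-1) = 22
Area = |Σ|/2 = 11.
Net area = 107 − 11 = 96.

96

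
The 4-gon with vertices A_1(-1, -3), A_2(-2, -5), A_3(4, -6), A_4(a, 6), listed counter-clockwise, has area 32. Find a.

1

Write out the shoelace sum; only the two edges meeting at A_4 involve a:
2·Area = [(4·6 − a·(-6)) + (a·(-3) − (-1)·6)] + 31
       = 3·a + 61 = 64
⇒ a = 1.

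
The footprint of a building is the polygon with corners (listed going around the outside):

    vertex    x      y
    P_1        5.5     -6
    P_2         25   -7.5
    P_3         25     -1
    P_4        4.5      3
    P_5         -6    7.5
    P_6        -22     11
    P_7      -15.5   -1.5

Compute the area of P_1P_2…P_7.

403.125

Σ = (108.75) + (162.5) + (79.5) + (51.75) + (99) + (203.5) + (101.25) = 806.25
Area = |Σ|/2 = 403.125.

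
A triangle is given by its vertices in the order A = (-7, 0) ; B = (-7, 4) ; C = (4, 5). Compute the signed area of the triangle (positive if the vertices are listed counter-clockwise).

-22

Apply the surveyor's formula: 2A = Σ (x_i·y_{i+1} − x_{i+1}·y_i), indices taken mod 3.
Σ = (-28) + (-51) + (35) = -44
Signed area = Σ/2 = -22 (negative ⇒ clockwise traversal).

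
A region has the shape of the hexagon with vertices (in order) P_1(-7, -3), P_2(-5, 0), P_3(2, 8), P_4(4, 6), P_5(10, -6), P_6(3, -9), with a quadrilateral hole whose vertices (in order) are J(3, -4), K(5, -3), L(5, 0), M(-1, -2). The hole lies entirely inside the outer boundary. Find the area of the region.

Outer boundary:
Apply the shoelace formula: 2A = Σ (x_i·y_{i+1} − x_{i+1}·y_i), indices taken mod 6.
Σ = (-15) + (-40) + (-20) + (-84) + (-72) + (-72) = -303
Area = |Σ|/2 = 151.5.
Hole:
Apply the shoelace (surveyor's) formula: 2A = Σ (x_i·y_{i+1} − x_{i+1}·y_i), indices taken mod 4.
J→K: (3)(-3) − (5)(-4) = 11
K→L: (5)(0) − (5)(-3) = 15
L→M: (5)(-2) − (-1)(0) = -10
M→J: (-1)(-4) − (3)(-2) = 10
Σ = 26
Area = |Σ|/2 = 13.
Net area = 151.5 − 13 = 138.5.

138.5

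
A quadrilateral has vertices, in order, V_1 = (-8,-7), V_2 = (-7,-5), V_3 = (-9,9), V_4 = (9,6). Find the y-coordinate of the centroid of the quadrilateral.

778/267

Apply the shoelace formula. First the cross-terms c_i = x_i·y_{i+1} − x_{i+1}·y_i:
  -9, -108, -135, -15  ⇒  2A = -267, A = -133.5.
Then Σ (y_i + y_{i+1})·c_i = -2334, so ȳ = -2334 / (6·(-133.5)) = 778/267.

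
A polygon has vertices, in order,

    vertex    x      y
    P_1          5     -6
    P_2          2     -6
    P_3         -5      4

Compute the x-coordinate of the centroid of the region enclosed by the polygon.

Apply Gauss's area formula. First the cross-terms c_i = x_i·y_{i+1} − x_{i+1}·y_i:
  -18, -22, 10  ⇒  2A = -30, A = -15.
Then Σ (x_i + x_{i+1})·c_i = -60, so x̄ = -60 / (6·(-15)) = 2/3.

2/3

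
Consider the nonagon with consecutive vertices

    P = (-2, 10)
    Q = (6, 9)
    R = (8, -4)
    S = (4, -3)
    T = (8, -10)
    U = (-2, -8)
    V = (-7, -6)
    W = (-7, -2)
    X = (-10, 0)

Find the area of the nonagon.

Apply the shoelace formula: 2A = Σ (x_i·y_{i+1} − x_{i+1}·y_i), indices taken mod 9.
Cross-terms: -78, -96, -8, -16, -84, -44, -28, -20, -100  ⇒  Σ = -474
Area = |Σ|/2 = 237.

237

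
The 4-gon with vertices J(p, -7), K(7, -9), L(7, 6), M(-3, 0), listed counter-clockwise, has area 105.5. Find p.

Write out the shoelace sum; only the two edges meeting at J involve p:
2·Area = [((-3)·(-7) − p·0) + (p·(-9) − 7·(-7))] + 123
       = -9·p + 193 = 211
⇒ p = -2.

-2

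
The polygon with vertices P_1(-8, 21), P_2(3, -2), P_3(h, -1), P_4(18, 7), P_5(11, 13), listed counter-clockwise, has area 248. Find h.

4

The doubled signed area Σ (x_i y_{i+1} − x_{i+1} y_i) is linear in h.
With h=0 it equals 460; the coefficient of h is 9 (from the two edges through P_3).
So 9·h + 460 = 2·248 = 496 ⇒ h = 4.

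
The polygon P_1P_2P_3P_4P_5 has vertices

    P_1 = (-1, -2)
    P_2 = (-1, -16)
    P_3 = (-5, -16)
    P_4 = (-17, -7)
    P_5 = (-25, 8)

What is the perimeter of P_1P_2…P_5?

76

|P_1P_2| = √((0)² + (-14)²) = √196 = 14
|P_2P_3| = √((-4)² + (0)²) = √16 = 4
|P_3P_4| = √((-12)² + (9)²) = √225 = 15
|P_4P_5| = √((-8)² + (15)²) = √289 = 17
|P_5P_1| = √((24)² + (-10)²) = √676 = 26
Perimeter = 14 + 4 + 15 + 17 + 26 = 76.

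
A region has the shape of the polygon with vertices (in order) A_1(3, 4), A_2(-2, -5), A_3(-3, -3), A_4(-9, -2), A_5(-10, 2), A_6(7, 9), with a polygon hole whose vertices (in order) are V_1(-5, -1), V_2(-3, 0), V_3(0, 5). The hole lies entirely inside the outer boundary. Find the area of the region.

85.5

Outer boundary:
Σ = (-7) + (-9) + (-21) + (-38) + (-104) + (1) = -178
Area = |Σ|/2 = 89.
Hole:
Apply Gauss's area formula: 2A = Σ (x_i·y_{i+1} − x_{i+1}·y_i), indices taken mod 3.
Cross-terms: -3, -15, 25  ⇒  Σ = 7
Area = |Σ|/2 = 3.5.
Net area = 89 − 3.5 = 85.5.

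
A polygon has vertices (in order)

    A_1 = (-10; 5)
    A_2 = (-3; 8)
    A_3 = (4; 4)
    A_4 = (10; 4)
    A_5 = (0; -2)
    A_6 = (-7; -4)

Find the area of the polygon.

Apply Gauss's area formula: 2A = Σ (x_i·y_{i+1} − x_{i+1}·y_i), indices taken mod 6.
Cross-terms: -65, -44, -24, -20, -14, -75  ⇒  Σ = -242
Area = |Σ|/2 = 121.

121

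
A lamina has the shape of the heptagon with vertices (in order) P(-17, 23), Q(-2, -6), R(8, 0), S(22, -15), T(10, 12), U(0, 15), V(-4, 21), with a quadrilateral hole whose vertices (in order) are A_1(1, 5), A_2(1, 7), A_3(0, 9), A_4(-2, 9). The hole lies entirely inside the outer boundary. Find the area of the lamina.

477.5

Outer boundary:
Σ = (148) + (48) + (-120) + (414) + (150) + (60) + (265) = 965
Area = |Σ|/2 = 482.5.
Hole:
Apply the surveyor's formula: 2A = Σ (x_i·y_{i+1} − x_{i+1}·y_i), indices taken mod 4.
Σ = (2) + (9) + (18) + (-19) = 10
Area = |Σ|/2 = 5.
Net area = 482.5 − 5 = 477.5.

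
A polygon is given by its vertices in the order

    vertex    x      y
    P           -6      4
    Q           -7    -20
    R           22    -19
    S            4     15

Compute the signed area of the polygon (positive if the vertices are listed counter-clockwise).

616.5

Apply the shoelace formula: 2A = Σ (x_i·y_{i+1} − x_{i+1}·y_i), indices taken mod 4.
Σ = (148) + (573) + (406) + (106) = 1233
Signed area = Σ/2 = 616.5 (positive ⇒ counter-clockwise traversal).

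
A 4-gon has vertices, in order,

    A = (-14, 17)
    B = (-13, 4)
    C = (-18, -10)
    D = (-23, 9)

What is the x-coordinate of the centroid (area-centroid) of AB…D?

-1516/87

Apply the shoelace formula. First the cross-terms c_i = x_i·y_{i+1} − x_{i+1}·y_i:
  165, 202, -392, -265  ⇒  2A = -290, A = -145.
Then Σ (x_i + x_{i+1})·c_i = 15160, so x̄ = 15160 / (6·(-145)) = -1516/87.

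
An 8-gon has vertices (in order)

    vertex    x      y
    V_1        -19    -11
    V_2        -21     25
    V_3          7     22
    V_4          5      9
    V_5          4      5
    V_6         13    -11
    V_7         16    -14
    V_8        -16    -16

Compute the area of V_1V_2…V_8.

1062

V_1→V_2: (-19)(25) − (-21)(-11) = -706
V_2→V_3: (-21)(22) − (7)(25) = -637
V_3→V_4: (7)(9) − (5)(22) = -47
V_4→V_5: (5)(5) − (4)(9) = -11
V_5→V_6: (4)(-11) − (13)(5) = -109
V_6→V_7: (13)(-14) − (16)(-11) = -6
V_7→V_8: (16)(-16) − (-16)(-14) = -480
V_8→V_1: (-16)(-11) − (-19)(-16) = -128
Σ = -2124
Area = |Σ|/2 = 1062.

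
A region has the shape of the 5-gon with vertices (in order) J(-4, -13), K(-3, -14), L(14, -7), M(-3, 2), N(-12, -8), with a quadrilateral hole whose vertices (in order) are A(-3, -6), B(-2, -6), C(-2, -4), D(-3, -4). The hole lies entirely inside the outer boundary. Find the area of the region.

204.5

Outer boundary:
J→K: (-4)(-14) − (-3)(-13) = 17
K→L: (-3)(-7) − (14)(-14) = 217
L→M: (14)(2) − (-3)(-7) = 7
M→N: (-3)(-8) − (-12)(2) = 48
N→J: (-12)(-13) − (-4)(-8) = 124
Σ = 413
Area = |Σ|/2 = 206.5.
Hole:
A→B: (-3)(-6) − (-2)(-6) = 6
B→C: (-2)(-4) − (-2)(-6) = -4
C→D: (-2)(-4) − (-3)(-4) = -4
D→A: (-3)(-6) − (-3)(-4) = 6
Σ = 4
Area = |Σ|/2 = 2.
Net area = 206.5 − 2 = 204.5.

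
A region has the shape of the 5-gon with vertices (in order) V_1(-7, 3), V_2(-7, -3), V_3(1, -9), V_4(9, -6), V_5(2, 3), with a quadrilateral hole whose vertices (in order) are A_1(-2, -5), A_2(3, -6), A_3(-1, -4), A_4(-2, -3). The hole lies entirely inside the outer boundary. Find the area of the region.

Outer boundary:
Apply the surveyor's formula: 2A = Σ (x_i·y_{i+1} − x_{i+1}·y_i), indices taken mod 5.
Σ = (42) + (66) + (75) + (39) + (27) = 249
Area = |Σ|/2 = 124.5.
Hole:
Apply the surveyor's formula: 2A = Σ (x_i·y_{i+1} − x_{i+1}·y_i), indices taken mod 4.
Cross-terms: 27, -18, -5, 4  ⇒  Σ = 8
Area = |Σ|/2 = 4.
Net area = 124.5 − 4 = 120.5.

120.5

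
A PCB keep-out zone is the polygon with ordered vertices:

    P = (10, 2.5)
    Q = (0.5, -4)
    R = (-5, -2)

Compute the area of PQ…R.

Apply the surveyor's formula: 2A = Σ (x_i·y_{i+1} − x_{i+1}·y_i), indices taken mod 3.
Cross-terms: -41.25, -21, 7.5  ⇒  Σ = -54.75
Area = |Σ|/2 = 27.375.

27.375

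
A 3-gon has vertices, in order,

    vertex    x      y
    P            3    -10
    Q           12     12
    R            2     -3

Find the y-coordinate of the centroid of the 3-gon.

Apply the surveyor's formula. First the cross-terms c_i = x_i·y_{i+1} − x_{i+1}·y_i:
  156, -60, -11  ⇒  2A = 85, A = 42.5.
Then Σ (y_i + y_{i+1})·c_i = -85, so ȳ = -85 / (6·42.5) = -1/3.

-1/3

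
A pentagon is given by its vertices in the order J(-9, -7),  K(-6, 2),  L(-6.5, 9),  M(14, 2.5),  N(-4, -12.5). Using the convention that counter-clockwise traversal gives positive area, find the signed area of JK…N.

Apply the surveyor's formula: 2A = Σ (x_i·y_{i+1} − x_{i+1}·y_i), indices taken mod 5.
Σ = (-60) + (-41) + (-142.25) + (-165) + (-84.5) = -492.75
Signed area = Σ/2 = -246.375 (negative ⇒ clockwise traversal).

-246.375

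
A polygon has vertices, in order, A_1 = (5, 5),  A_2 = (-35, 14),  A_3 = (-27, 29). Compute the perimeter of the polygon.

|A_1A_2| = √((-40)² + (9)²) = √1681 = 41
|A_2A_3| = √((8)² + (15)²) = √289 = 17
|A_3A_1| = √((32)² + (-24)²) = √1600 = 40
Perimeter = 41 + 17 + 40 = 98.

98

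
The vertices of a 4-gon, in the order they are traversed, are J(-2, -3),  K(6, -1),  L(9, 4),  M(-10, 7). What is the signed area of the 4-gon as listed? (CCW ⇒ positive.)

Apply the surveyor's formula: 2A = Σ (x_i·y_{i+1} − x_{i+1}·y_i), indices taken mod 4.
Cross-terms: 20, 33, 103, 44  ⇒  Σ = 200
Signed area = Σ/2 = 100 (positive ⇒ counter-clockwise traversal).

100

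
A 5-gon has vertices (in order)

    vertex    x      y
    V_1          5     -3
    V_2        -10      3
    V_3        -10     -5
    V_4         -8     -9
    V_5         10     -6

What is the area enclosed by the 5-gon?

Apply the shoelace formula: 2A = Σ (x_i·y_{i+1} − x_{i+1}·y_i), indices taken mod 5.
Σ = (-15) + (80) + (50) + (138) + (0) = 253
Area = |Σ|/2 = 126.5.

126.5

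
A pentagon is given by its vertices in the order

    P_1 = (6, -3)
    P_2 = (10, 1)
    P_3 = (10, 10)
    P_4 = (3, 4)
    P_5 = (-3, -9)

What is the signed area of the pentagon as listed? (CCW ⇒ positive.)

92

Apply the shoelace formula: 2A = Σ (x_i·y_{i+1} − x_{i+1}·y_i), indices taken mod 5.
Cross-terms: 36, 90, 10, -15, 63  ⇒  Σ = 184
Signed area = Σ/2 = 92 (positive ⇒ counter-clockwise traversal).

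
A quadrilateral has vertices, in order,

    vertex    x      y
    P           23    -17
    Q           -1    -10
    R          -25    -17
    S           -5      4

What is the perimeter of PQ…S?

114

|PQ| = √((-24)² + (7)²) = √625 = 25
|QR| = √((-24)² + (-7)²) = √625 = 25
|RS| = √((20)² + (21)²) = √841 = 29
|SP| = √((28)² + (-21)²) = √1225 = 35
Perimeter = 25 + 25 + 29 + 35 = 114.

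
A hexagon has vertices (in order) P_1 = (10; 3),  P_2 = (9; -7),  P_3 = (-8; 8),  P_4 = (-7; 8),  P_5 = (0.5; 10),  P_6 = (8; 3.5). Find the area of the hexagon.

126.125

P_1→P_2: (10)(-7) − (9)(3) = -97
P_2→P_3: (9)(8) − (-8)(-7) = 16
P_3→P_4: (-8)(8) − (-7)(8) = -8
P_4→P_5: (-7)(10) − (0.5)(8) = -74
P_5→P_6: (0.5)(3.5) − (8)(10) = -78.25
P_6→P_1: (8)(3) − (10)(3.5) = -11
Σ = -252.25
Area = |Σ|/2 = 126.125.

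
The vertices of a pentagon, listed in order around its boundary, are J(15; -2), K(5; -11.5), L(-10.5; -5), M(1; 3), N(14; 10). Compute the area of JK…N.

Apply the surveyor's formula: 2A = Σ (x_i·y_{i+1} − x_{i+1}·y_i), indices taken mod 5.
Σ = (-162.5) + (-145.75) + (-26.5) + (-32) + (-178) = -544.75
Area = |Σ|/2 = 272.375.

272.375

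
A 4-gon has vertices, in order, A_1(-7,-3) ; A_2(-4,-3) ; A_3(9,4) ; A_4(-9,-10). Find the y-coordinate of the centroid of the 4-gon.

-40/11

Apply the shoelace formula. First the cross-terms c_i = x_i·y_{i+1} − x_{i+1}·y_i:
  9, 11, -54, -43  ⇒  2A = -77, A = -38.5.
Then Σ (y_i + y_{i+1})·c_i = 840, so ȳ = 840 / (6·(-38.5)) = -40/11.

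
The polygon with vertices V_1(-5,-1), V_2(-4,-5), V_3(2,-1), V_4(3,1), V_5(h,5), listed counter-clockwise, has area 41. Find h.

The doubled signed area Σ (x_i y_{i+1} − x_{i+1} y_i) is linear in h.
With h=0 it equals 80; the coefficient of h is -2 (from the two edges through V_5).
So -2·h + 80 = 2·41 = 82 ⇒ h = -1.

-1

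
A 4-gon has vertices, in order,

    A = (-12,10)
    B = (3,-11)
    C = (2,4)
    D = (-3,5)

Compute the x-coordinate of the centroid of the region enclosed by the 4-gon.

Apply the shoelace (surveyor's) formula. First the cross-terms c_i = x_i·y_{i+1} − x_{i+1}·y_i:
  102, 34, 22, 30  ⇒  2A = 188, A = 94.
Then Σ (x_i + x_{i+1})·c_i = -1220, so x̄ = -1220 / (6·94) = -305/141.

-305/141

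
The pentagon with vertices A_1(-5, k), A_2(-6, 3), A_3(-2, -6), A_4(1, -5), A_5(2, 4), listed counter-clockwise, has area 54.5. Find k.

Write out the shoelace sum; only the two edges meeting at A_1 involve k:
2·Area = [(2·k − (-5)·4) + ((-5)·3 − (-6)·k)] + 72
       = 8·k + 77 = 109
⇒ k = 4.

4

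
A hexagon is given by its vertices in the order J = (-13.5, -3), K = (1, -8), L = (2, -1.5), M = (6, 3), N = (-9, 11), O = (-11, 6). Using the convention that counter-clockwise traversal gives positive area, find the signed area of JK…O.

Cross-terms: 111, 14.5, 15, 93, 67, 114  ⇒  Σ = 414.5
Signed area = Σ/2 = 207.25 (positive ⇒ counter-clockwise traversal).

207.25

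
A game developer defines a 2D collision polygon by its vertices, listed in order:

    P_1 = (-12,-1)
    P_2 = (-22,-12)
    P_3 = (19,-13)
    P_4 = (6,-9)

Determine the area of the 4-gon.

Apply the surveyor's formula: 2A = Σ (x_i·y_{i+1} − x_{i+1}·y_i), indices taken mod 4.
P_1→P_2: (-12)(-12) − (-22)(-1) = 122
P_2→P_3: (-22)(-13) − (19)(-12) = 514
P_3→P_4: (19)(-9) − (6)(-13) = -93
P_4→P_1: (6)(-1) − (-12)(-9) = -114
Σ = 429
Area = |Σ|/2 = 214.5.

214.5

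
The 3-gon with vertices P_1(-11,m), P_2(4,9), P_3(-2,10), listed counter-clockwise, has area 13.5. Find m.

The doubled signed area Σ (x_i y_{i+1} − x_{i+1} y_i) is linear in m.
With m=0 it equals 69; the coefficient of m is -6 (from the two edges through P_1).
So -6·m + 69 = 2·13.5 = 27 ⇒ m = 7.

7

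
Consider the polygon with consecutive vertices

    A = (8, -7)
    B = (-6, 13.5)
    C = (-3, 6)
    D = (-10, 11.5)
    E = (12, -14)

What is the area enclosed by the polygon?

63

Σ = (66) + (4.5) + (25.5) + (2) + (28) = 126
Area = |Σ|/2 = 63.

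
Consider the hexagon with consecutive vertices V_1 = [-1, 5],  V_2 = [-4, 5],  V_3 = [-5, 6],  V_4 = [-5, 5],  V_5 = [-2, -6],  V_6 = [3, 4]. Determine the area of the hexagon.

Σ = (15) + (1) + (5) + (40) + (10) + (19) = 90
Area = |Σ|/2 = 45.

45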